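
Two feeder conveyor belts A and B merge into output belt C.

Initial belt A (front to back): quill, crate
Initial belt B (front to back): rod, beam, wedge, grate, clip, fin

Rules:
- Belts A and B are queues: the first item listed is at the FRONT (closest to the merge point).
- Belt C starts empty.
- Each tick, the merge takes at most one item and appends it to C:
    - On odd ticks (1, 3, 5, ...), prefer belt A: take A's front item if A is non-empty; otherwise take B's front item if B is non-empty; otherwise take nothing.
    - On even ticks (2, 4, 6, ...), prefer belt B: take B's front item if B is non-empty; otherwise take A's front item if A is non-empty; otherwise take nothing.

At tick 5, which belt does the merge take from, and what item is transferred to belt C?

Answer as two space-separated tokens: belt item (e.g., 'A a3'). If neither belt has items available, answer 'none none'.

Tick 1: prefer A, take quill from A; A=[crate] B=[rod,beam,wedge,grate,clip,fin] C=[quill]
Tick 2: prefer B, take rod from B; A=[crate] B=[beam,wedge,grate,clip,fin] C=[quill,rod]
Tick 3: prefer A, take crate from A; A=[-] B=[beam,wedge,grate,clip,fin] C=[quill,rod,crate]
Tick 4: prefer B, take beam from B; A=[-] B=[wedge,grate,clip,fin] C=[quill,rod,crate,beam]
Tick 5: prefer A, take wedge from B; A=[-] B=[grate,clip,fin] C=[quill,rod,crate,beam,wedge]

Answer: B wedge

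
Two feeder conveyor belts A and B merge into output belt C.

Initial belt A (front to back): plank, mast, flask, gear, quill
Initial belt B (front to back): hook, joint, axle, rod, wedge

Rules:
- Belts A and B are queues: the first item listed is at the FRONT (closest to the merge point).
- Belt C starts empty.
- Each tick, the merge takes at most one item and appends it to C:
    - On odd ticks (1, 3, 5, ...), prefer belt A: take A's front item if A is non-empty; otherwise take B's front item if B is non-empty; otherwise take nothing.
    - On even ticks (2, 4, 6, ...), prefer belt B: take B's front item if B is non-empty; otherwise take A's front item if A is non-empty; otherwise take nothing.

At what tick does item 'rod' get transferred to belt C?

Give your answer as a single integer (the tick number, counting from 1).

Tick 1: prefer A, take plank from A; A=[mast,flask,gear,quill] B=[hook,joint,axle,rod,wedge] C=[plank]
Tick 2: prefer B, take hook from B; A=[mast,flask,gear,quill] B=[joint,axle,rod,wedge] C=[plank,hook]
Tick 3: prefer A, take mast from A; A=[flask,gear,quill] B=[joint,axle,rod,wedge] C=[plank,hook,mast]
Tick 4: prefer B, take joint from B; A=[flask,gear,quill] B=[axle,rod,wedge] C=[plank,hook,mast,joint]
Tick 5: prefer A, take flask from A; A=[gear,quill] B=[axle,rod,wedge] C=[plank,hook,mast,joint,flask]
Tick 6: prefer B, take axle from B; A=[gear,quill] B=[rod,wedge] C=[plank,hook,mast,joint,flask,axle]
Tick 7: prefer A, take gear from A; A=[quill] B=[rod,wedge] C=[plank,hook,mast,joint,flask,axle,gear]
Tick 8: prefer B, take rod from B; A=[quill] B=[wedge] C=[plank,hook,mast,joint,flask,axle,gear,rod]

Answer: 8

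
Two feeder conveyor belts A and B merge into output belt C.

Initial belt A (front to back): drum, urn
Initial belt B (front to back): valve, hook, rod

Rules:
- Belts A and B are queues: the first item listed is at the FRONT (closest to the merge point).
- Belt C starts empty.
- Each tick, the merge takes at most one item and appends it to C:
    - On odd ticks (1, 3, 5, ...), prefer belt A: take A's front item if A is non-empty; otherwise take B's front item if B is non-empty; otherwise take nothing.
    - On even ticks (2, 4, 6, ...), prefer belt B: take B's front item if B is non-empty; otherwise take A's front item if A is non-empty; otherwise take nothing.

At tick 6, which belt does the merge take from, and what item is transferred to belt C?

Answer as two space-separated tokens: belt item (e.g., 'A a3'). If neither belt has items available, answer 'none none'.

Tick 1: prefer A, take drum from A; A=[urn] B=[valve,hook,rod] C=[drum]
Tick 2: prefer B, take valve from B; A=[urn] B=[hook,rod] C=[drum,valve]
Tick 3: prefer A, take urn from A; A=[-] B=[hook,rod] C=[drum,valve,urn]
Tick 4: prefer B, take hook from B; A=[-] B=[rod] C=[drum,valve,urn,hook]
Tick 5: prefer A, take rod from B; A=[-] B=[-] C=[drum,valve,urn,hook,rod]
Tick 6: prefer B, both empty, nothing taken; A=[-] B=[-] C=[drum,valve,urn,hook,rod]

Answer: none none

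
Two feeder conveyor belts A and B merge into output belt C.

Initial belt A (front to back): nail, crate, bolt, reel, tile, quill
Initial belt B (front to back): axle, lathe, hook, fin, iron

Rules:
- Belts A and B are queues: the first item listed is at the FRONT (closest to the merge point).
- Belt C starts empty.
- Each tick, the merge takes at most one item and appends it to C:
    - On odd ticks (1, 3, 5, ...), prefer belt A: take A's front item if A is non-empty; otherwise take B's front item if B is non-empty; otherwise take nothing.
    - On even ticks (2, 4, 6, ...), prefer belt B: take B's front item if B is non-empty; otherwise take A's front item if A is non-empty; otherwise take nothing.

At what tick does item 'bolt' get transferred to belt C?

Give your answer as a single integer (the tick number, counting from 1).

Tick 1: prefer A, take nail from A; A=[crate,bolt,reel,tile,quill] B=[axle,lathe,hook,fin,iron] C=[nail]
Tick 2: prefer B, take axle from B; A=[crate,bolt,reel,tile,quill] B=[lathe,hook,fin,iron] C=[nail,axle]
Tick 3: prefer A, take crate from A; A=[bolt,reel,tile,quill] B=[lathe,hook,fin,iron] C=[nail,axle,crate]
Tick 4: prefer B, take lathe from B; A=[bolt,reel,tile,quill] B=[hook,fin,iron] C=[nail,axle,crate,lathe]
Tick 5: prefer A, take bolt from A; A=[reel,tile,quill] B=[hook,fin,iron] C=[nail,axle,crate,lathe,bolt]

Answer: 5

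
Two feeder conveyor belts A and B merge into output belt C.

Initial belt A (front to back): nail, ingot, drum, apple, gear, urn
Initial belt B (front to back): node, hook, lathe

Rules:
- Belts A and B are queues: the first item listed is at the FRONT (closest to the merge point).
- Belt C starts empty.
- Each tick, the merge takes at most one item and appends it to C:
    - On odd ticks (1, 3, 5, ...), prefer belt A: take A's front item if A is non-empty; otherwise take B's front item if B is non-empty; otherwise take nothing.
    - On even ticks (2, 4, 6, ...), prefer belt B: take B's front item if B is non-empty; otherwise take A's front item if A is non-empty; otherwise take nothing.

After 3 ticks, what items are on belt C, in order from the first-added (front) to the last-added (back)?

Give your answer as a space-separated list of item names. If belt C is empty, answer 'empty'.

Answer: nail node ingot

Derivation:
Tick 1: prefer A, take nail from A; A=[ingot,drum,apple,gear,urn] B=[node,hook,lathe] C=[nail]
Tick 2: prefer B, take node from B; A=[ingot,drum,apple,gear,urn] B=[hook,lathe] C=[nail,node]
Tick 3: prefer A, take ingot from A; A=[drum,apple,gear,urn] B=[hook,lathe] C=[nail,node,ingot]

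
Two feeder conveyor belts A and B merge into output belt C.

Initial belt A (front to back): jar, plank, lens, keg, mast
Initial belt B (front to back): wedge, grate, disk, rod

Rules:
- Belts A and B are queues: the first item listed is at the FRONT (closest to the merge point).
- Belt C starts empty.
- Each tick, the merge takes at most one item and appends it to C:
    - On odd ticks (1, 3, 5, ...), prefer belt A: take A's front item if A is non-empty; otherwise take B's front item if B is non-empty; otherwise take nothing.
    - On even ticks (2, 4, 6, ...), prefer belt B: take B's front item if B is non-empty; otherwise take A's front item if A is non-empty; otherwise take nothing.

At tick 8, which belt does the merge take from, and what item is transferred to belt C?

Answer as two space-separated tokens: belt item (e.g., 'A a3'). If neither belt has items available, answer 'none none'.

Answer: B rod

Derivation:
Tick 1: prefer A, take jar from A; A=[plank,lens,keg,mast] B=[wedge,grate,disk,rod] C=[jar]
Tick 2: prefer B, take wedge from B; A=[plank,lens,keg,mast] B=[grate,disk,rod] C=[jar,wedge]
Tick 3: prefer A, take plank from A; A=[lens,keg,mast] B=[grate,disk,rod] C=[jar,wedge,plank]
Tick 4: prefer B, take grate from B; A=[lens,keg,mast] B=[disk,rod] C=[jar,wedge,plank,grate]
Tick 5: prefer A, take lens from A; A=[keg,mast] B=[disk,rod] C=[jar,wedge,plank,grate,lens]
Tick 6: prefer B, take disk from B; A=[keg,mast] B=[rod] C=[jar,wedge,plank,grate,lens,disk]
Tick 7: prefer A, take keg from A; A=[mast] B=[rod] C=[jar,wedge,plank,grate,lens,disk,keg]
Tick 8: prefer B, take rod from B; A=[mast] B=[-] C=[jar,wedge,plank,grate,lens,disk,keg,rod]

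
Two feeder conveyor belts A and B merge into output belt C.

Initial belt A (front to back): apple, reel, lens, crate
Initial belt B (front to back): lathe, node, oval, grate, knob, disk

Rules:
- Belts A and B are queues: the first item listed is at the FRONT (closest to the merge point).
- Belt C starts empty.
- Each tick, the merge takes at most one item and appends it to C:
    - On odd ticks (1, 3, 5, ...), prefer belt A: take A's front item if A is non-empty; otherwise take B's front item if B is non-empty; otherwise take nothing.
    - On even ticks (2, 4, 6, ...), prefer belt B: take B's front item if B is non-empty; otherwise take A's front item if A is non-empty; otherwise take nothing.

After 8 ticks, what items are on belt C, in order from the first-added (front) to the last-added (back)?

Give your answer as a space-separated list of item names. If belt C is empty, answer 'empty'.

Answer: apple lathe reel node lens oval crate grate

Derivation:
Tick 1: prefer A, take apple from A; A=[reel,lens,crate] B=[lathe,node,oval,grate,knob,disk] C=[apple]
Tick 2: prefer B, take lathe from B; A=[reel,lens,crate] B=[node,oval,grate,knob,disk] C=[apple,lathe]
Tick 3: prefer A, take reel from A; A=[lens,crate] B=[node,oval,grate,knob,disk] C=[apple,lathe,reel]
Tick 4: prefer B, take node from B; A=[lens,crate] B=[oval,grate,knob,disk] C=[apple,lathe,reel,node]
Tick 5: prefer A, take lens from A; A=[crate] B=[oval,grate,knob,disk] C=[apple,lathe,reel,node,lens]
Tick 6: prefer B, take oval from B; A=[crate] B=[grate,knob,disk] C=[apple,lathe,reel,node,lens,oval]
Tick 7: prefer A, take crate from A; A=[-] B=[grate,knob,disk] C=[apple,lathe,reel,node,lens,oval,crate]
Tick 8: prefer B, take grate from B; A=[-] B=[knob,disk] C=[apple,lathe,reel,node,lens,oval,crate,grate]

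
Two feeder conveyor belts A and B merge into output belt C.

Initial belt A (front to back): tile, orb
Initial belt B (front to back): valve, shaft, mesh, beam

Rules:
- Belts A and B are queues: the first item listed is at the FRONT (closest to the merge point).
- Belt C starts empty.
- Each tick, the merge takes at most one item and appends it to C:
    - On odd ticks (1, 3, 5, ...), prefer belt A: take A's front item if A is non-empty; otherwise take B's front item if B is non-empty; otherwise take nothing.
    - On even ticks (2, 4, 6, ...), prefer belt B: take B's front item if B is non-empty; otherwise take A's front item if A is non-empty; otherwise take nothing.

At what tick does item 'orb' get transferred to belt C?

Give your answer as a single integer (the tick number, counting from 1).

Tick 1: prefer A, take tile from A; A=[orb] B=[valve,shaft,mesh,beam] C=[tile]
Tick 2: prefer B, take valve from B; A=[orb] B=[shaft,mesh,beam] C=[tile,valve]
Tick 3: prefer A, take orb from A; A=[-] B=[shaft,mesh,beam] C=[tile,valve,orb]

Answer: 3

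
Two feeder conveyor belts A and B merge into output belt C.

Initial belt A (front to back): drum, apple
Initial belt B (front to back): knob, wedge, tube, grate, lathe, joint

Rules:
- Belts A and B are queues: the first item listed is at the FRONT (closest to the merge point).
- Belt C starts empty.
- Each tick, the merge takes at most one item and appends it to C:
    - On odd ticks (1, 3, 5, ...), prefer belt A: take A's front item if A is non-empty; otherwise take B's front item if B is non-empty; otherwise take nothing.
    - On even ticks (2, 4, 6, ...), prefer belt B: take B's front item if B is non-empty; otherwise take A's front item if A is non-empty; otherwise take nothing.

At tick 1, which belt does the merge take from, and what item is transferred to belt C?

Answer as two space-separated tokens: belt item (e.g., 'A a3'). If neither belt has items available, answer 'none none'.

Answer: A drum

Derivation:
Tick 1: prefer A, take drum from A; A=[apple] B=[knob,wedge,tube,grate,lathe,joint] C=[drum]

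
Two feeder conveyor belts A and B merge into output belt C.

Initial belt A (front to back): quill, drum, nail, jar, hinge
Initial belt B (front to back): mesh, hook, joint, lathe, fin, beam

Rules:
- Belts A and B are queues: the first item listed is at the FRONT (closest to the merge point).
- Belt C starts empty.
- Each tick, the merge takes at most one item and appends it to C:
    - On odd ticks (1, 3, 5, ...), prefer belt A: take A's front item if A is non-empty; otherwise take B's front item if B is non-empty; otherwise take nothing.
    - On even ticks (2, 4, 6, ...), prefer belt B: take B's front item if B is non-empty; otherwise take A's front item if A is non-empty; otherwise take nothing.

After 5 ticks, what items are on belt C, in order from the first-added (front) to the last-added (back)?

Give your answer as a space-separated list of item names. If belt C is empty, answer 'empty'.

Tick 1: prefer A, take quill from A; A=[drum,nail,jar,hinge] B=[mesh,hook,joint,lathe,fin,beam] C=[quill]
Tick 2: prefer B, take mesh from B; A=[drum,nail,jar,hinge] B=[hook,joint,lathe,fin,beam] C=[quill,mesh]
Tick 3: prefer A, take drum from A; A=[nail,jar,hinge] B=[hook,joint,lathe,fin,beam] C=[quill,mesh,drum]
Tick 4: prefer B, take hook from B; A=[nail,jar,hinge] B=[joint,lathe,fin,beam] C=[quill,mesh,drum,hook]
Tick 5: prefer A, take nail from A; A=[jar,hinge] B=[joint,lathe,fin,beam] C=[quill,mesh,drum,hook,nail]

Answer: quill mesh drum hook nail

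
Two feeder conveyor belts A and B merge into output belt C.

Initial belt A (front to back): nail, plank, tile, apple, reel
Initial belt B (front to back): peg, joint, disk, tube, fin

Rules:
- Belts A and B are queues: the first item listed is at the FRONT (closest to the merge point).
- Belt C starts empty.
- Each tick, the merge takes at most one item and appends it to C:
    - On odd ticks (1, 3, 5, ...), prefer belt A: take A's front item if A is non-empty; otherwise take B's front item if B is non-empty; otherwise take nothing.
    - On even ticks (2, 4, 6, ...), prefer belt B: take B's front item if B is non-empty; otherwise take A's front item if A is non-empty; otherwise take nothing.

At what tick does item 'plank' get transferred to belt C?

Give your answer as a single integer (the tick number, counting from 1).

Tick 1: prefer A, take nail from A; A=[plank,tile,apple,reel] B=[peg,joint,disk,tube,fin] C=[nail]
Tick 2: prefer B, take peg from B; A=[plank,tile,apple,reel] B=[joint,disk,tube,fin] C=[nail,peg]
Tick 3: prefer A, take plank from A; A=[tile,apple,reel] B=[joint,disk,tube,fin] C=[nail,peg,plank]

Answer: 3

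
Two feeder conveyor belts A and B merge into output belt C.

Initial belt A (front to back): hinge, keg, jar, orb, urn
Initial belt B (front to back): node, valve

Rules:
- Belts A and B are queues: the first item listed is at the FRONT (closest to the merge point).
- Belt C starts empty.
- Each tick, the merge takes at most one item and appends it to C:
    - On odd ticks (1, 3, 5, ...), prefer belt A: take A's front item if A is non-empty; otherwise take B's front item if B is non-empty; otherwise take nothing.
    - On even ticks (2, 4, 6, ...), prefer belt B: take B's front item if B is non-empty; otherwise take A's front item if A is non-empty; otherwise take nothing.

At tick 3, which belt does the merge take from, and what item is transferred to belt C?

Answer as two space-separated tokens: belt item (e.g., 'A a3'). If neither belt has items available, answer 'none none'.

Tick 1: prefer A, take hinge from A; A=[keg,jar,orb,urn] B=[node,valve] C=[hinge]
Tick 2: prefer B, take node from B; A=[keg,jar,orb,urn] B=[valve] C=[hinge,node]
Tick 3: prefer A, take keg from A; A=[jar,orb,urn] B=[valve] C=[hinge,node,keg]

Answer: A keg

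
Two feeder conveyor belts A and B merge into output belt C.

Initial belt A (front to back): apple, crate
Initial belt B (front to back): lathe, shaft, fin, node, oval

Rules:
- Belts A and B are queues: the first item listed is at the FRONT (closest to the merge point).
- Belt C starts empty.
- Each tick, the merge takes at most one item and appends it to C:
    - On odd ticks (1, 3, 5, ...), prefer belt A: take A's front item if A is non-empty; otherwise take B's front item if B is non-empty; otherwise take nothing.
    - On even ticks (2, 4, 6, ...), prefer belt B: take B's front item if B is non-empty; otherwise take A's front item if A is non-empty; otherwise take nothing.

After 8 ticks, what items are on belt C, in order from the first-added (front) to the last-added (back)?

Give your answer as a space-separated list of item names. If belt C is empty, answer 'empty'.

Answer: apple lathe crate shaft fin node oval

Derivation:
Tick 1: prefer A, take apple from A; A=[crate] B=[lathe,shaft,fin,node,oval] C=[apple]
Tick 2: prefer B, take lathe from B; A=[crate] B=[shaft,fin,node,oval] C=[apple,lathe]
Tick 3: prefer A, take crate from A; A=[-] B=[shaft,fin,node,oval] C=[apple,lathe,crate]
Tick 4: prefer B, take shaft from B; A=[-] B=[fin,node,oval] C=[apple,lathe,crate,shaft]
Tick 5: prefer A, take fin from B; A=[-] B=[node,oval] C=[apple,lathe,crate,shaft,fin]
Tick 6: prefer B, take node from B; A=[-] B=[oval] C=[apple,lathe,crate,shaft,fin,node]
Tick 7: prefer A, take oval from B; A=[-] B=[-] C=[apple,lathe,crate,shaft,fin,node,oval]
Tick 8: prefer B, both empty, nothing taken; A=[-] B=[-] C=[apple,lathe,crate,shaft,fin,node,oval]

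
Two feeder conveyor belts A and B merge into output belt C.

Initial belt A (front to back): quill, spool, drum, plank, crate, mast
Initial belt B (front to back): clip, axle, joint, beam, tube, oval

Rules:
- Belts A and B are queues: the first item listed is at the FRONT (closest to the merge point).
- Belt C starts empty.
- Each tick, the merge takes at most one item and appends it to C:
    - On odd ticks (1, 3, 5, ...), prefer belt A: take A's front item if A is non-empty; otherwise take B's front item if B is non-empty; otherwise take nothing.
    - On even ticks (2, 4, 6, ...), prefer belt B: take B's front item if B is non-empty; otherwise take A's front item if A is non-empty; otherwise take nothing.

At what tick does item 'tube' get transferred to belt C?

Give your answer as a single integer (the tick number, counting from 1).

Answer: 10

Derivation:
Tick 1: prefer A, take quill from A; A=[spool,drum,plank,crate,mast] B=[clip,axle,joint,beam,tube,oval] C=[quill]
Tick 2: prefer B, take clip from B; A=[spool,drum,plank,crate,mast] B=[axle,joint,beam,tube,oval] C=[quill,clip]
Tick 3: prefer A, take spool from A; A=[drum,plank,crate,mast] B=[axle,joint,beam,tube,oval] C=[quill,clip,spool]
Tick 4: prefer B, take axle from B; A=[drum,plank,crate,mast] B=[joint,beam,tube,oval] C=[quill,clip,spool,axle]
Tick 5: prefer A, take drum from A; A=[plank,crate,mast] B=[joint,beam,tube,oval] C=[quill,clip,spool,axle,drum]
Tick 6: prefer B, take joint from B; A=[plank,crate,mast] B=[beam,tube,oval] C=[quill,clip,spool,axle,drum,joint]
Tick 7: prefer A, take plank from A; A=[crate,mast] B=[beam,tube,oval] C=[quill,clip,spool,axle,drum,joint,plank]
Tick 8: prefer B, take beam from B; A=[crate,mast] B=[tube,oval] C=[quill,clip,spool,axle,drum,joint,plank,beam]
Tick 9: prefer A, take crate from A; A=[mast] B=[tube,oval] C=[quill,clip,spool,axle,drum,joint,plank,beam,crate]
Tick 10: prefer B, take tube from B; A=[mast] B=[oval] C=[quill,clip,spool,axle,drum,joint,plank,beam,crate,tube]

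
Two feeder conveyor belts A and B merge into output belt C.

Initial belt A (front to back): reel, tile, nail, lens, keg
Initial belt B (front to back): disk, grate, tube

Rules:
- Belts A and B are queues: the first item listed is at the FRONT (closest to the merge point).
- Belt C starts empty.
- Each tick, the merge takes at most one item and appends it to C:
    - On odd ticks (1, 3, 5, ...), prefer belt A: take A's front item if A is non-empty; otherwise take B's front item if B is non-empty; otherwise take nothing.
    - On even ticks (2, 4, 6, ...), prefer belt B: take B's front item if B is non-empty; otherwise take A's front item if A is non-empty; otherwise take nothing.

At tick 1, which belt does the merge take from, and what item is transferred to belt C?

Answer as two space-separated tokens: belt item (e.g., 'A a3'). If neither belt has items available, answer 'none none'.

Tick 1: prefer A, take reel from A; A=[tile,nail,lens,keg] B=[disk,grate,tube] C=[reel]

Answer: A reel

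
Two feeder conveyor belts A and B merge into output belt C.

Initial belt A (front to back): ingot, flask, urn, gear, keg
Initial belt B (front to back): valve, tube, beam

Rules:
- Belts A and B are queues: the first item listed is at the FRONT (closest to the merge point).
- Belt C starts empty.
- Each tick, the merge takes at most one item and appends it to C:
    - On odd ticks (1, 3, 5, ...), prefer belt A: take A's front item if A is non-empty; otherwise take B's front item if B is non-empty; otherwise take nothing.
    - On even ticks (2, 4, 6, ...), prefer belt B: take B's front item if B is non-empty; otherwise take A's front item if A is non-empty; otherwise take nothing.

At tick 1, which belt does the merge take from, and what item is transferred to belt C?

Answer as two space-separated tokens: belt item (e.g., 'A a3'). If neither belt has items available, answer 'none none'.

Tick 1: prefer A, take ingot from A; A=[flask,urn,gear,keg] B=[valve,tube,beam] C=[ingot]

Answer: A ingot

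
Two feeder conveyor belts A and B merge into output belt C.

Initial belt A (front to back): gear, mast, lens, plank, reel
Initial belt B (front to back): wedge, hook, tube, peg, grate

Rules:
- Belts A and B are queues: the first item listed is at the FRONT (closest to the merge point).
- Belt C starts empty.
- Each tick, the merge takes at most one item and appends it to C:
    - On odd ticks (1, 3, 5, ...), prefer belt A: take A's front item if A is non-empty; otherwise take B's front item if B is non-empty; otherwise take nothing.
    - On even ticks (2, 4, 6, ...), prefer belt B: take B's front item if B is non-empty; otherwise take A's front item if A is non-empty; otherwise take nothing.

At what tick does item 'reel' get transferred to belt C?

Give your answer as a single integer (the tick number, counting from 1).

Answer: 9

Derivation:
Tick 1: prefer A, take gear from A; A=[mast,lens,plank,reel] B=[wedge,hook,tube,peg,grate] C=[gear]
Tick 2: prefer B, take wedge from B; A=[mast,lens,plank,reel] B=[hook,tube,peg,grate] C=[gear,wedge]
Tick 3: prefer A, take mast from A; A=[lens,plank,reel] B=[hook,tube,peg,grate] C=[gear,wedge,mast]
Tick 4: prefer B, take hook from B; A=[lens,plank,reel] B=[tube,peg,grate] C=[gear,wedge,mast,hook]
Tick 5: prefer A, take lens from A; A=[plank,reel] B=[tube,peg,grate] C=[gear,wedge,mast,hook,lens]
Tick 6: prefer B, take tube from B; A=[plank,reel] B=[peg,grate] C=[gear,wedge,mast,hook,lens,tube]
Tick 7: prefer A, take plank from A; A=[reel] B=[peg,grate] C=[gear,wedge,mast,hook,lens,tube,plank]
Tick 8: prefer B, take peg from B; A=[reel] B=[grate] C=[gear,wedge,mast,hook,lens,tube,plank,peg]
Tick 9: prefer A, take reel from A; A=[-] B=[grate] C=[gear,wedge,mast,hook,lens,tube,plank,peg,reel]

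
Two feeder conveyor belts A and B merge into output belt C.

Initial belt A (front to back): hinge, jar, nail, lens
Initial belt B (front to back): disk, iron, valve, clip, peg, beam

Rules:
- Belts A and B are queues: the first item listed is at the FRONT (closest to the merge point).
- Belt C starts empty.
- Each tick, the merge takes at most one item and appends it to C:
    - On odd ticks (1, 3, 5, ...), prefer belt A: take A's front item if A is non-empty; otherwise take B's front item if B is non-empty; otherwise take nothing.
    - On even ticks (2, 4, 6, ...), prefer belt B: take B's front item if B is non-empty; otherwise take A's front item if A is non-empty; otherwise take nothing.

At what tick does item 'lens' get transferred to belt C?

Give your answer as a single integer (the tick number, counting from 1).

Tick 1: prefer A, take hinge from A; A=[jar,nail,lens] B=[disk,iron,valve,clip,peg,beam] C=[hinge]
Tick 2: prefer B, take disk from B; A=[jar,nail,lens] B=[iron,valve,clip,peg,beam] C=[hinge,disk]
Tick 3: prefer A, take jar from A; A=[nail,lens] B=[iron,valve,clip,peg,beam] C=[hinge,disk,jar]
Tick 4: prefer B, take iron from B; A=[nail,lens] B=[valve,clip,peg,beam] C=[hinge,disk,jar,iron]
Tick 5: prefer A, take nail from A; A=[lens] B=[valve,clip,peg,beam] C=[hinge,disk,jar,iron,nail]
Tick 6: prefer B, take valve from B; A=[lens] B=[clip,peg,beam] C=[hinge,disk,jar,iron,nail,valve]
Tick 7: prefer A, take lens from A; A=[-] B=[clip,peg,beam] C=[hinge,disk,jar,iron,nail,valve,lens]

Answer: 7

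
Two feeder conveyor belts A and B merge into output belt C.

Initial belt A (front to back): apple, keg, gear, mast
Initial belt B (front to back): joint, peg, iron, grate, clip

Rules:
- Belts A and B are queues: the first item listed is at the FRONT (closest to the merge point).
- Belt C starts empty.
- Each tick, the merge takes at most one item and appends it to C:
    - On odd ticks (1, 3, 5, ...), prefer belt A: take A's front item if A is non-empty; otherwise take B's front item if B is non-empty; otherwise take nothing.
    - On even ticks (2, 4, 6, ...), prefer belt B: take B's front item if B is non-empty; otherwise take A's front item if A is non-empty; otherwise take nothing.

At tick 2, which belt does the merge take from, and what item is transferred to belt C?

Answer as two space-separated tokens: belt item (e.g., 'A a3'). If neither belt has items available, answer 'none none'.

Answer: B joint

Derivation:
Tick 1: prefer A, take apple from A; A=[keg,gear,mast] B=[joint,peg,iron,grate,clip] C=[apple]
Tick 2: prefer B, take joint from B; A=[keg,gear,mast] B=[peg,iron,grate,clip] C=[apple,joint]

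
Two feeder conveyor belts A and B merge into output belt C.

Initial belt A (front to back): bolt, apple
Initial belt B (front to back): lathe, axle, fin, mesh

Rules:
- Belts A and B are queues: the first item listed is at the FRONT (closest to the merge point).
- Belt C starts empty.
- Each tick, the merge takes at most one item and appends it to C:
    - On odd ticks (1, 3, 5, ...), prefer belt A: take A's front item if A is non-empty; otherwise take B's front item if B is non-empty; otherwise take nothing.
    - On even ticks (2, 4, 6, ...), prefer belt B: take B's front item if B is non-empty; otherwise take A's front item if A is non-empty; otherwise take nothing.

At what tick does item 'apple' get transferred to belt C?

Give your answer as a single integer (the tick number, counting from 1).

Answer: 3

Derivation:
Tick 1: prefer A, take bolt from A; A=[apple] B=[lathe,axle,fin,mesh] C=[bolt]
Tick 2: prefer B, take lathe from B; A=[apple] B=[axle,fin,mesh] C=[bolt,lathe]
Tick 3: prefer A, take apple from A; A=[-] B=[axle,fin,mesh] C=[bolt,lathe,apple]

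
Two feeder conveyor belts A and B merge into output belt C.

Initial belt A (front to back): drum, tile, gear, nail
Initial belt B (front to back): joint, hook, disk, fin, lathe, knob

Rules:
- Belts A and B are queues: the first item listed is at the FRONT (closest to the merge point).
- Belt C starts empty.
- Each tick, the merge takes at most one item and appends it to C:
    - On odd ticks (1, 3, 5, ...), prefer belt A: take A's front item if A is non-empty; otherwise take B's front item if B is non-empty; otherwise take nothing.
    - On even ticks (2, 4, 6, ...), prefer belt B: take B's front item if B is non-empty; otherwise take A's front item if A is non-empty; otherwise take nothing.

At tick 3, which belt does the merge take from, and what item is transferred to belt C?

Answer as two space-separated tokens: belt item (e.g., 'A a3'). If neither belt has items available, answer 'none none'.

Tick 1: prefer A, take drum from A; A=[tile,gear,nail] B=[joint,hook,disk,fin,lathe,knob] C=[drum]
Tick 2: prefer B, take joint from B; A=[tile,gear,nail] B=[hook,disk,fin,lathe,knob] C=[drum,joint]
Tick 3: prefer A, take tile from A; A=[gear,nail] B=[hook,disk,fin,lathe,knob] C=[drum,joint,tile]

Answer: A tile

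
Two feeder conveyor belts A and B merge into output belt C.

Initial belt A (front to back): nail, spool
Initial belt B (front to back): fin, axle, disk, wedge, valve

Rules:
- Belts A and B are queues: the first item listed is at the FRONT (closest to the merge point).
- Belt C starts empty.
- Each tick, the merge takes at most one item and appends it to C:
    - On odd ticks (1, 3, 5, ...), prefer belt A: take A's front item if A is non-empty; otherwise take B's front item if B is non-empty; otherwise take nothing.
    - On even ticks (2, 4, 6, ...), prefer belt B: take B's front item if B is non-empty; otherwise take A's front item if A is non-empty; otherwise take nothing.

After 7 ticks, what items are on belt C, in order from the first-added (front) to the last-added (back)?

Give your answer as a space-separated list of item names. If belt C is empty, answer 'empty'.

Tick 1: prefer A, take nail from A; A=[spool] B=[fin,axle,disk,wedge,valve] C=[nail]
Tick 2: prefer B, take fin from B; A=[spool] B=[axle,disk,wedge,valve] C=[nail,fin]
Tick 3: prefer A, take spool from A; A=[-] B=[axle,disk,wedge,valve] C=[nail,fin,spool]
Tick 4: prefer B, take axle from B; A=[-] B=[disk,wedge,valve] C=[nail,fin,spool,axle]
Tick 5: prefer A, take disk from B; A=[-] B=[wedge,valve] C=[nail,fin,spool,axle,disk]
Tick 6: prefer B, take wedge from B; A=[-] B=[valve] C=[nail,fin,spool,axle,disk,wedge]
Tick 7: prefer A, take valve from B; A=[-] B=[-] C=[nail,fin,spool,axle,disk,wedge,valve]

Answer: nail fin spool axle disk wedge valve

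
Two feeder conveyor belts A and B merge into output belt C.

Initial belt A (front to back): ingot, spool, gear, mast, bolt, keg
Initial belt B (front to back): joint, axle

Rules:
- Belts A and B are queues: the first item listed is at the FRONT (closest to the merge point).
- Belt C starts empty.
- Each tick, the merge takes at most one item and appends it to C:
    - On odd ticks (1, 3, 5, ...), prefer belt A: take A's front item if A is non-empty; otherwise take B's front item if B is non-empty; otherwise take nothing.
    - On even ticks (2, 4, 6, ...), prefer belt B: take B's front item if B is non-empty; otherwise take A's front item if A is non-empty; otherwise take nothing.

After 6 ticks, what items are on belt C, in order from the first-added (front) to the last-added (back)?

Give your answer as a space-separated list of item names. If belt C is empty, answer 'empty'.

Tick 1: prefer A, take ingot from A; A=[spool,gear,mast,bolt,keg] B=[joint,axle] C=[ingot]
Tick 2: prefer B, take joint from B; A=[spool,gear,mast,bolt,keg] B=[axle] C=[ingot,joint]
Tick 3: prefer A, take spool from A; A=[gear,mast,bolt,keg] B=[axle] C=[ingot,joint,spool]
Tick 4: prefer B, take axle from B; A=[gear,mast,bolt,keg] B=[-] C=[ingot,joint,spool,axle]
Tick 5: prefer A, take gear from A; A=[mast,bolt,keg] B=[-] C=[ingot,joint,spool,axle,gear]
Tick 6: prefer B, take mast from A; A=[bolt,keg] B=[-] C=[ingot,joint,spool,axle,gear,mast]

Answer: ingot joint spool axle gear mast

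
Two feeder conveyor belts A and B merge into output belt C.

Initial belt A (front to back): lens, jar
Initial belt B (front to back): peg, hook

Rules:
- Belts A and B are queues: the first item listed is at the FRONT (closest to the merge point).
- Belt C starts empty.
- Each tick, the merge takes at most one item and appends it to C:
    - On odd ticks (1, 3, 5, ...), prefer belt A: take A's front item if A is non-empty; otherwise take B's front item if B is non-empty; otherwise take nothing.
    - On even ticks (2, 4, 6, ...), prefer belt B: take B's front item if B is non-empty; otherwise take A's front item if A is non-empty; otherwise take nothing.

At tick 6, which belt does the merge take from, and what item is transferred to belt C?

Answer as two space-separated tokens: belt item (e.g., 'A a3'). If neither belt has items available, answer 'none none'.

Tick 1: prefer A, take lens from A; A=[jar] B=[peg,hook] C=[lens]
Tick 2: prefer B, take peg from B; A=[jar] B=[hook] C=[lens,peg]
Tick 3: prefer A, take jar from A; A=[-] B=[hook] C=[lens,peg,jar]
Tick 4: prefer B, take hook from B; A=[-] B=[-] C=[lens,peg,jar,hook]
Tick 5: prefer A, both empty, nothing taken; A=[-] B=[-] C=[lens,peg,jar,hook]
Tick 6: prefer B, both empty, nothing taken; A=[-] B=[-] C=[lens,peg,jar,hook]

Answer: none none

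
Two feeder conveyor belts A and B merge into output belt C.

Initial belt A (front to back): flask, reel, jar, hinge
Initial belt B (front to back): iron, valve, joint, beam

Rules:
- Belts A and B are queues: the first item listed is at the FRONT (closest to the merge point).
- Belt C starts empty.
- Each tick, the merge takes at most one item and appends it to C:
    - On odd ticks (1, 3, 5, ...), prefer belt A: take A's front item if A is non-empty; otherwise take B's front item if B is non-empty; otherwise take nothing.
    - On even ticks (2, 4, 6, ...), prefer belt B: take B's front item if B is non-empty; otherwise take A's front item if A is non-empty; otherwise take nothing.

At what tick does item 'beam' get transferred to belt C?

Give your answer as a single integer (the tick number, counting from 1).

Tick 1: prefer A, take flask from A; A=[reel,jar,hinge] B=[iron,valve,joint,beam] C=[flask]
Tick 2: prefer B, take iron from B; A=[reel,jar,hinge] B=[valve,joint,beam] C=[flask,iron]
Tick 3: prefer A, take reel from A; A=[jar,hinge] B=[valve,joint,beam] C=[flask,iron,reel]
Tick 4: prefer B, take valve from B; A=[jar,hinge] B=[joint,beam] C=[flask,iron,reel,valve]
Tick 5: prefer A, take jar from A; A=[hinge] B=[joint,beam] C=[flask,iron,reel,valve,jar]
Tick 6: prefer B, take joint from B; A=[hinge] B=[beam] C=[flask,iron,reel,valve,jar,joint]
Tick 7: prefer A, take hinge from A; A=[-] B=[beam] C=[flask,iron,reel,valve,jar,joint,hinge]
Tick 8: prefer B, take beam from B; A=[-] B=[-] C=[flask,iron,reel,valve,jar,joint,hinge,beam]

Answer: 8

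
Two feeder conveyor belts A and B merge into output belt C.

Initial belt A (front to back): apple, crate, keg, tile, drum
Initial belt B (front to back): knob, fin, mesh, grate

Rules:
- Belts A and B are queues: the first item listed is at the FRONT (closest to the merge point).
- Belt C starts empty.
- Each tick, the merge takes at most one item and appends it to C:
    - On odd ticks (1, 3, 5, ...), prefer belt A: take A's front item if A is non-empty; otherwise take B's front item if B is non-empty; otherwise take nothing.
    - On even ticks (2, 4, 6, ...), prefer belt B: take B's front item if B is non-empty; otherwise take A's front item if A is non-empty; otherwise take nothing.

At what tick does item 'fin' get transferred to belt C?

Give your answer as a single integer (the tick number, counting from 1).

Tick 1: prefer A, take apple from A; A=[crate,keg,tile,drum] B=[knob,fin,mesh,grate] C=[apple]
Tick 2: prefer B, take knob from B; A=[crate,keg,tile,drum] B=[fin,mesh,grate] C=[apple,knob]
Tick 3: prefer A, take crate from A; A=[keg,tile,drum] B=[fin,mesh,grate] C=[apple,knob,crate]
Tick 4: prefer B, take fin from B; A=[keg,tile,drum] B=[mesh,grate] C=[apple,knob,crate,fin]

Answer: 4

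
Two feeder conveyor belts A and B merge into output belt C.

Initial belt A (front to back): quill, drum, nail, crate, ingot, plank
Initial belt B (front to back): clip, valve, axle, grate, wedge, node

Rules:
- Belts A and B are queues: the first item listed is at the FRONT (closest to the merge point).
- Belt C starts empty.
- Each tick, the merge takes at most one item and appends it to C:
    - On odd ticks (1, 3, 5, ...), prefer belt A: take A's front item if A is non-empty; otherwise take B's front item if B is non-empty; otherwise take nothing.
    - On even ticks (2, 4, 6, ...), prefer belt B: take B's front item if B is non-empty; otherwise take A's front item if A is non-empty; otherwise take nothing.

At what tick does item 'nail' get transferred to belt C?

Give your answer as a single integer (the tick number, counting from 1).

Answer: 5

Derivation:
Tick 1: prefer A, take quill from A; A=[drum,nail,crate,ingot,plank] B=[clip,valve,axle,grate,wedge,node] C=[quill]
Tick 2: prefer B, take clip from B; A=[drum,nail,crate,ingot,plank] B=[valve,axle,grate,wedge,node] C=[quill,clip]
Tick 3: prefer A, take drum from A; A=[nail,crate,ingot,plank] B=[valve,axle,grate,wedge,node] C=[quill,clip,drum]
Tick 4: prefer B, take valve from B; A=[nail,crate,ingot,plank] B=[axle,grate,wedge,node] C=[quill,clip,drum,valve]
Tick 5: prefer A, take nail from A; A=[crate,ingot,plank] B=[axle,grate,wedge,node] C=[quill,clip,drum,valve,nail]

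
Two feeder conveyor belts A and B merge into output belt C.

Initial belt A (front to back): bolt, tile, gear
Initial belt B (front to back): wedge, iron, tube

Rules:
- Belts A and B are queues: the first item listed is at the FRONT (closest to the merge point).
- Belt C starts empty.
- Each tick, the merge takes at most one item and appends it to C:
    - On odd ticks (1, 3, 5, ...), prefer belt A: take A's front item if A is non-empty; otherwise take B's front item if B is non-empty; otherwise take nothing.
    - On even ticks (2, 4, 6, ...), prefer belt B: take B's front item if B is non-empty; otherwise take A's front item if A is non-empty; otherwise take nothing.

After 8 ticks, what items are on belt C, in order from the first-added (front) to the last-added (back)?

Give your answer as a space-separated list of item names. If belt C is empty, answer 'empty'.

Tick 1: prefer A, take bolt from A; A=[tile,gear] B=[wedge,iron,tube] C=[bolt]
Tick 2: prefer B, take wedge from B; A=[tile,gear] B=[iron,tube] C=[bolt,wedge]
Tick 3: prefer A, take tile from A; A=[gear] B=[iron,tube] C=[bolt,wedge,tile]
Tick 4: prefer B, take iron from B; A=[gear] B=[tube] C=[bolt,wedge,tile,iron]
Tick 5: prefer A, take gear from A; A=[-] B=[tube] C=[bolt,wedge,tile,iron,gear]
Tick 6: prefer B, take tube from B; A=[-] B=[-] C=[bolt,wedge,tile,iron,gear,tube]
Tick 7: prefer A, both empty, nothing taken; A=[-] B=[-] C=[bolt,wedge,tile,iron,gear,tube]
Tick 8: prefer B, both empty, nothing taken; A=[-] B=[-] C=[bolt,wedge,tile,iron,gear,tube]

Answer: bolt wedge tile iron gear tube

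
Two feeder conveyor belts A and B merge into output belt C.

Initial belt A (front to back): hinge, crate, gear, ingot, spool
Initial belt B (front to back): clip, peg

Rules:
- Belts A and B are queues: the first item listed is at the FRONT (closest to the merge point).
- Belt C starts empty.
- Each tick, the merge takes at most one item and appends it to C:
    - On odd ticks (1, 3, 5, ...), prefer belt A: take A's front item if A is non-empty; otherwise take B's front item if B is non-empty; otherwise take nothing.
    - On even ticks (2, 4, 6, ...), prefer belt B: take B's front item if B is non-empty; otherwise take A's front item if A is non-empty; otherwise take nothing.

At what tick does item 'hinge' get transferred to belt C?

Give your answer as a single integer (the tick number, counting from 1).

Tick 1: prefer A, take hinge from A; A=[crate,gear,ingot,spool] B=[clip,peg] C=[hinge]

Answer: 1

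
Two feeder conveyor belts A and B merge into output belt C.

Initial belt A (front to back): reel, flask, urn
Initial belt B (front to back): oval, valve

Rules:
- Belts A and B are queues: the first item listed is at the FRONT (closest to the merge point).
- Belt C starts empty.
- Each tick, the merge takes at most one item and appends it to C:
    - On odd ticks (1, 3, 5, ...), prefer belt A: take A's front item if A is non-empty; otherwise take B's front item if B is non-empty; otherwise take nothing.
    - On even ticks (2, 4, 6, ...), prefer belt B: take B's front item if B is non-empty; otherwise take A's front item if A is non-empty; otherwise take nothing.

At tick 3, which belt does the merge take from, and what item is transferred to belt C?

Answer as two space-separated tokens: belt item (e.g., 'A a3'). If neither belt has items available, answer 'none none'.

Tick 1: prefer A, take reel from A; A=[flask,urn] B=[oval,valve] C=[reel]
Tick 2: prefer B, take oval from B; A=[flask,urn] B=[valve] C=[reel,oval]
Tick 3: prefer A, take flask from A; A=[urn] B=[valve] C=[reel,oval,flask]

Answer: A flask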